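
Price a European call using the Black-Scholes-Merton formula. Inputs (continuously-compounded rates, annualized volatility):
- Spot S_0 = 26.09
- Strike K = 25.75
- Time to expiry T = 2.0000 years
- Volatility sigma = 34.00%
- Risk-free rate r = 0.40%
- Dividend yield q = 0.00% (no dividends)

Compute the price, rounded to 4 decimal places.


d1 = (ln(S/K) + (r - q + 0.5*sigma^2) * T) / (sigma * sqrt(T)) = 0.28433486
d2 = d1 - sigma * sqrt(T) = -0.19649775
exp(-rT) = 0.99203191; exp(-qT) = 1.00000000
C = S_0 * exp(-qT) * N(d1) - K * exp(-rT) * N(d2)
N(d1) = 0.61192311; N(d2) = 0.42211030
C = 26.0900 * 1.00000000 * 0.61192311 - 25.7500 * 0.99203191 * 0.42211030 = 5.1823

Answer: Price = 5.1823


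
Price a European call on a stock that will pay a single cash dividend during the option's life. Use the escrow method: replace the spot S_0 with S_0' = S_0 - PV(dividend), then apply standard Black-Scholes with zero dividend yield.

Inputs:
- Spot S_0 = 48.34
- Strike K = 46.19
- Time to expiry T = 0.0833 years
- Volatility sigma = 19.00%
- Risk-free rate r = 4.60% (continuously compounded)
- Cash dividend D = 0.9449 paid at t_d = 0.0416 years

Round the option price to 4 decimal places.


Answer: Price = 1.8589

Derivation:
PV(D) = D * exp(-r * t_d) = 0.9449 * 0.99808823 = 0.94309357
S_0' = S_0 - PV(D) = 48.3400 - 0.94309357 = 47.39690643
d1 = (ln(S_0'/K) + (r + sigma^2/2)*T) / (sigma*sqrt(T)) = 0.56766105
d2 = d1 - sigma*sqrt(T) = 0.51282374
exp(-rT) = 0.99617553
N(d1) = 0.71486743; N(d2) = 0.69596269
C = S_0' * N(d1) - K * exp(-rT) * N(d2) = 47.39690643 * 0.71486743 - 46.1900 * 0.99617553 * 0.69596269 = 1.8589


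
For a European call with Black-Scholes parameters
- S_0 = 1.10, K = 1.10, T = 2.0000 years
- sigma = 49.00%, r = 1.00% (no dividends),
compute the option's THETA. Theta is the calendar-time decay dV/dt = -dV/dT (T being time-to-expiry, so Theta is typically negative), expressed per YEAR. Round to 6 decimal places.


Answer: Theta = -0.074901

Derivation:
d1 = 0.3753438241; d2 = -0.3176208215
phi(d1) = 0.3718071302; exp(-qT) = 1.0000000000; exp(-rT) = 0.9801986733
Theta = -S*exp(-qT)*phi(d1)*sigma/(2*sqrt(T)) - r*K*exp(-rT)*N(d2) + q*S*exp(-qT)*N(d1)
N(d1) = 0.6462976112; N(d2) = 0.3753862891; sqrt(T) = 1.4142135624
Term 1 = -1.1000 * 1.0000000000 * 0.3718071302 * 0.4900 / (2 * 1.4142135624) = -0.0708535290
Term 2 = -0.0100 * 1.1000 * 0.9801986733 * 0.3753862891 = -0.0040474846
Term 3 = 0 (no dividend yield, q = 0)
Theta = -0.0708535290 + (-0.0040474846) + (0.0000000000) = -0.074901


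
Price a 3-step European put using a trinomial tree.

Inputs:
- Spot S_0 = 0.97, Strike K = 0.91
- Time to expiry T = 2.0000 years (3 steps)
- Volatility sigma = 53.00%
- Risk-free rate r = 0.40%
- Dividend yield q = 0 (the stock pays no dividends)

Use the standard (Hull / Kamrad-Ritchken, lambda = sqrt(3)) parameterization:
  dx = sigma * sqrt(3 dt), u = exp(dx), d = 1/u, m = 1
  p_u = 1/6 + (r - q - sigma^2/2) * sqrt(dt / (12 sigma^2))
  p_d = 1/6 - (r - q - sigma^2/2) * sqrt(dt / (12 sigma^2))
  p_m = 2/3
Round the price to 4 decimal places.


dt = T/N = 0.666667; dx = sigma*sqrt(3*dt) = 0.749533
u = exp(dx) = 2.116012; d = 1/u = 0.472587
p_u = 0.105984, p_m = 0.666667, p_d = 0.227349
Discount per step: exp(-r*dt) = 0.997337
Stock lattice S(k, j) with j the centered position index:
  k=0: S(0,+0) = 0.9700
  k=1: S(1,-1) = 0.4584; S(1,+0) = 0.9700; S(1,+1) = 2.0525
  k=2: S(2,-2) = 0.2166; S(2,-1) = 0.4584; S(2,+0) = 0.9700; S(2,+1) = 2.0525; S(2,+2) = 4.3432
  k=3: S(3,-3) = 0.1024; S(3,-2) = 0.2166; S(3,-1) = 0.4584; S(3,+0) = 0.9700; S(3,+1) = 2.0525; S(3,+2) = 4.3432; S(3,+3) = 9.1902
Terminal payoffs V(N, j) = max(K - S_T, 0):
  V(3,-3) = 0.807619; V(3,-2) = 0.693362; V(3,-1) = 0.451591; V(3,+0) = 0.000000; V(3,+1) = 0.000000; V(3,+2) = 0.000000; V(3,+3) = 0.000000
Backward induction: V(k, j) = exp(-r*dt) * [p_u * V(k+1, j+1) + p_m * V(k+1, j) + p_d * V(k+1, j-1)]
  V(2,-2) = exp(-r*dt) * [p_u*0.451591 + p_m*0.693362 + p_d*0.807619] = 0.691867
  V(2,-1) = exp(-r*dt) * [p_u*0.000000 + p_m*0.451591 + p_d*0.693362] = 0.457474
  V(2,+0) = exp(-r*dt) * [p_u*0.000000 + p_m*0.000000 + p_d*0.451591] = 0.102395
  V(2,+1) = exp(-r*dt) * [p_u*0.000000 + p_m*0.000000 + p_d*0.000000] = 0.000000
  V(2,+2) = exp(-r*dt) * [p_u*0.000000 + p_m*0.000000 + p_d*0.000000] = 0.000000
  V(1,-1) = exp(-r*dt) * [p_u*0.102395 + p_m*0.457474 + p_d*0.691867] = 0.471870
  V(1,+0) = exp(-r*dt) * [p_u*0.000000 + p_m*0.102395 + p_d*0.457474] = 0.171811
  V(1,+1) = exp(-r*dt) * [p_u*0.000000 + p_m*0.000000 + p_d*0.102395] = 0.023217
  V(0,+0) = exp(-r*dt) * [p_u*0.023217 + p_m*0.171811 + p_d*0.471870] = 0.223683

Answer: Price = V(0,0) = 0.2237


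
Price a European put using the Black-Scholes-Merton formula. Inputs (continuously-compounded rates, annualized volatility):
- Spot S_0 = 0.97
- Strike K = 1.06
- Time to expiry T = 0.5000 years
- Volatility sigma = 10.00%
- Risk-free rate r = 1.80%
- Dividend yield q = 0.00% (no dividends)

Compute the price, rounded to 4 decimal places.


d1 = (ln(S/K) + (r - q + 0.5*sigma^2) * T) / (sigma * sqrt(T)) = -1.09217048
d2 = d1 - sigma * sqrt(T) = -1.16288116
exp(-rT) = 0.99104038; exp(-qT) = 1.00000000
P = K * exp(-rT) * N(-d2) - S_0 * exp(-qT) * N(-d1)
N(-d1) = 0.86262091; N(-d2) = 0.87756114
P = 1.0600 * 0.99104038 * 0.87756114 - 0.9700 * 1.00000000 * 0.86262091 = 0.0851

Answer: Price = 0.0851


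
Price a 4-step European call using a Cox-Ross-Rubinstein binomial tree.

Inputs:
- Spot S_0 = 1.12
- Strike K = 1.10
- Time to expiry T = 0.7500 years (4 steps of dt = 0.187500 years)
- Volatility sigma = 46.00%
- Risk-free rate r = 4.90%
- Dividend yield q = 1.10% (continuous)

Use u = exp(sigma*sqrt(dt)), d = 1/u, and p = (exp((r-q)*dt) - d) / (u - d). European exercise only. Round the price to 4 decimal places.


dt = T/N = 0.187500
u = exp(sigma*sqrt(dt)) = 1.220409; d = 1/u = 0.819398
p = (exp((r-q)*dt) - d) / (u - d) = 0.468199
Discount per step: exp(-r*dt) = 0.990855
Stock lattice S(k, i) with i counting down-moves:
  k=0: S(0,0) = 1.1200
  k=1: S(1,0) = 1.3669; S(1,1) = 0.9177
  k=2: S(2,0) = 1.6681; S(2,1) = 1.1200; S(2,2) = 0.7520
  k=3: S(3,0) = 2.0358; S(3,1) = 1.3669; S(3,2) = 0.9177; S(3,3) = 0.6162
  k=4: S(4,0) = 2.4845; S(4,1) = 1.6681; S(4,2) = 1.1200; S(4,3) = 0.7520; S(4,4) = 0.5049
Terminal payoffs V(N, i) = max(S_T - K, 0):
  V(4,0) = 1.384502; V(4,1) = 0.568125; V(4,2) = 0.020000; V(4,3) = 0.000000; V(4,4) = 0.000000
Backward induction: V(k, i) = exp(-r*dt) * [p * V(k+1, i) + (1-p) * V(k+1, i+1)].
  V(3,0) = exp(-r*dt) * [p*1.384502 + (1-p)*0.568125] = 0.941660
  V(3,1) = exp(-r*dt) * [p*0.568125 + (1-p)*0.020000] = 0.274102
  V(3,2) = exp(-r*dt) * [p*0.020000 + (1-p)*0.000000] = 0.009278
  V(3,3) = exp(-r*dt) * [p*0.000000 + (1-p)*0.000000] = 0.000000
  V(2,0) = exp(-r*dt) * [p*0.941660 + (1-p)*0.274102] = 0.581286
  V(2,1) = exp(-r*dt) * [p*0.274102 + (1-p)*0.009278] = 0.132049
  V(2,2) = exp(-r*dt) * [p*0.009278 + (1-p)*0.000000] = 0.004304
  V(1,0) = exp(-r*dt) * [p*0.581286 + (1-p)*0.132049] = 0.339250
  V(1,1) = exp(-r*dt) * [p*0.132049 + (1-p)*0.004304] = 0.063528
  V(0,0) = exp(-r*dt) * [p*0.339250 + (1-p)*0.063528] = 0.190859

Answer: Price = V(0,0) = 0.1909


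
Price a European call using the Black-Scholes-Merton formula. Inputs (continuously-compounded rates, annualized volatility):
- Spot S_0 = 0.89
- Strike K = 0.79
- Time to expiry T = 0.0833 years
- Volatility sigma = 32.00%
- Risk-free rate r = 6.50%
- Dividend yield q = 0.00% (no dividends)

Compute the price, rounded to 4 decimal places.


Answer: Price = 0.1074

Derivation:
d1 = (ln(S/K) + (r - q + 0.5*sigma^2) * T) / (sigma * sqrt(T)) = 1.39531587
d2 = d1 - sigma * sqrt(T) = 1.30295830
exp(-rT) = 0.99460013; exp(-qT) = 1.00000000
C = S_0 * exp(-qT) * N(d1) - K * exp(-rT) * N(d2)
N(d1) = 0.91853970; N(d2) = 0.90370550
C = 0.8900 * 1.00000000 * 0.91853970 - 0.7900 * 0.99460013 * 0.90370550 = 0.1074


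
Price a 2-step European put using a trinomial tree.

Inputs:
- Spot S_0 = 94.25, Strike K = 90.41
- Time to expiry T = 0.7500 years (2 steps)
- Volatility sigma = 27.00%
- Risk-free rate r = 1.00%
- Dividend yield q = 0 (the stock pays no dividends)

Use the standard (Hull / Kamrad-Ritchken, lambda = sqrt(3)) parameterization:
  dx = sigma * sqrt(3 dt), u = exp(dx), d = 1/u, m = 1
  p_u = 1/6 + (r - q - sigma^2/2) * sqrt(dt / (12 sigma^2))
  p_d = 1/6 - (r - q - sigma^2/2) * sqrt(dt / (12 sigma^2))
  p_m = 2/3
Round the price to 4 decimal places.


Answer: Price = V(0,0) = 6.0313

Derivation:
dt = T/N = 0.375000; dx = sigma*sqrt(3*dt) = 0.286378
u = exp(dx) = 1.331596; d = 1/u = 0.750979
p_u = 0.149349, p_m = 0.666667, p_d = 0.183984
Discount per step: exp(-r*dt) = 0.996257
Stock lattice S(k, j) with j the centered position index:
  k=0: S(0,+0) = 94.2500
  k=1: S(1,-1) = 70.7797; S(1,+0) = 94.2500; S(1,+1) = 125.5029
  k=2: S(2,-2) = 53.1541; S(2,-1) = 70.7797; S(2,+0) = 94.2500; S(2,+1) = 125.5029; S(2,+2) = 167.1192
Terminal payoffs V(N, j) = max(K - S_T, 0):
  V(2,-2) = 37.255948; V(2,-1) = 19.630276; V(2,+0) = 0.000000; V(2,+1) = 0.000000; V(2,+2) = 0.000000
Backward induction: V(k, j) = exp(-r*dt) * [p_u * V(k+1, j+1) + p_m * V(k+1, j) + p_d * V(k+1, j-1)]
  V(1,-1) = exp(-r*dt) * [p_u*0.000000 + p_m*19.630276 + p_d*37.255948] = 19.866718
  V(1,+0) = exp(-r*dt) * [p_u*0.000000 + p_m*0.000000 + p_d*19.630276] = 3.598143
  V(1,+1) = exp(-r*dt) * [p_u*0.000000 + p_m*0.000000 + p_d*0.000000] = 0.000000
  V(0,+0) = exp(-r*dt) * [p_u*0.000000 + p_m*3.598143 + p_d*19.866718] = 6.031265


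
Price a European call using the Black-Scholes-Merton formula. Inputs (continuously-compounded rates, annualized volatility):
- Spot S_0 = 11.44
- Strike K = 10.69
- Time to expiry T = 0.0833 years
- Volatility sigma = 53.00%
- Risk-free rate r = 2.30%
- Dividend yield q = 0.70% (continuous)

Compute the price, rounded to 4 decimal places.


d1 = (ln(S/K) + (r - q + 0.5*sigma^2) * T) / (sigma * sqrt(T)) = 0.52847627
d2 = d1 - sigma * sqrt(T) = 0.37550906
exp(-rT) = 0.99808593; exp(-qT) = 0.99941707
C = S_0 * exp(-qT) * N(d1) - K * exp(-rT) * N(d2)
N(d1) = 0.70141560; N(d2) = 0.64635904
C = 11.4400 * 0.99941707 * 0.70141560 - 10.6900 * 0.99808593 * 0.64635904 = 1.1232

Answer: Price = 1.1232


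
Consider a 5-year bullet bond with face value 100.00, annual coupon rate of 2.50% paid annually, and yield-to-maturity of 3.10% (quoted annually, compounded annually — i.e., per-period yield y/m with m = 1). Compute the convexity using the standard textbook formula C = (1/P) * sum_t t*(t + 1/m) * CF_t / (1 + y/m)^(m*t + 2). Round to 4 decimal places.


Coupon per period c = face * coupon_rate / m = 2.500000
Periods per year m = 1; per-period yield y/m = 0.031000
Number of cashflows N = 5
Cashflows (t years, CF_t, discount factor 1/(1+y/m)^(m*t), PV):
  t = 1.0000: CF_t = 2.500000, DF = 0.969932, PV = 2.424830
  t = 2.0000: CF_t = 2.500000, DF = 0.940768, PV = 2.351921
  t = 3.0000: CF_t = 2.500000, DF = 0.912481, PV = 2.281203
  t = 4.0000: CF_t = 2.500000, DF = 0.885045, PV = 2.212612
  t = 5.0000: CF_t = 102.500000, DF = 0.858434, PV = 87.989437
Price P = sum_t PV_t = 97.260004
Convexity numerator sum_t t*(t + 1/m) * CF_t / (1+y/m)^(m*t + 2):
  t = 1.0000: term = 4.562407
  t = 2.0000: term = 13.275675
  t = 3.0000: term = 25.753006
  t = 4.0000: term = 41.631112
  t = 5.0000: term = 2483.330160
Convexity = (1/P) * sum = 2568.552360 / 97.260004 = 26.409133

Answer: Convexity = 26.4091


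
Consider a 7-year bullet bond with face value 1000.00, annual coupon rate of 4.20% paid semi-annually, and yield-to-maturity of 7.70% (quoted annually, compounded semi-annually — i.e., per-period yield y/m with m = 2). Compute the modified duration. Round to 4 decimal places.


Coupon per period c = face * coupon_rate / m = 21.000000
Periods per year m = 2; per-period yield y/m = 0.038500
Number of cashflows N = 14
Cashflows (t years, CF_t, discount factor 1/(1+y/m)^(m*t), PV):
  t = 0.5000: CF_t = 21.000000, DF = 0.962927, PV = 20.221473
  t = 1.0000: CF_t = 21.000000, DF = 0.927229, PV = 19.471809
  t = 1.5000: CF_t = 21.000000, DF = 0.892854, PV = 18.749936
  t = 2.0000: CF_t = 21.000000, DF = 0.859754, PV = 18.054825
  t = 2.5000: CF_t = 21.000000, DF = 0.827880, PV = 17.385484
  t = 3.0000: CF_t = 21.000000, DF = 0.797188, PV = 16.740957
  t = 3.5000: CF_t = 21.000000, DF = 0.767635, PV = 16.120325
  t = 4.0000: CF_t = 21.000000, DF = 0.739176, PV = 15.522701
  t = 4.5000: CF_t = 21.000000, DF = 0.711773, PV = 14.947232
  t = 5.0000: CF_t = 21.000000, DF = 0.685386, PV = 14.393098
  t = 5.5000: CF_t = 21.000000, DF = 0.659977, PV = 13.859507
  t = 6.0000: CF_t = 21.000000, DF = 0.635509, PV = 13.345698
  t = 6.5000: CF_t = 21.000000, DF = 0.611949, PV = 12.850937
  t = 7.0000: CF_t = 1021.000000, DF = 0.589263, PV = 601.637267
Price P = sum_t PV_t = 813.301250
First compute Macaulay numerator sum_t t * PV_t:
  t * PV_t at t = 0.5000: 10.110737
  t * PV_t at t = 1.0000: 19.471809
  t * PV_t at t = 1.5000: 28.124904
  t * PV_t at t = 2.0000: 36.109651
  t * PV_t at t = 2.5000: 43.463710
  t * PV_t at t = 3.0000: 50.222872
  t * PV_t at t = 3.5000: 56.421137
  t * PV_t at t = 4.0000: 62.090803
  t * PV_t at t = 4.5000: 67.262546
  t * PV_t at t = 5.0000: 71.965491
  t * PV_t at t = 5.5000: 76.227289
  t * PV_t at t = 6.0000: 80.074186
  t * PV_t at t = 6.5000: 83.531088
  t * PV_t at t = 7.0000: 4211.460870
Macaulay duration D = 4896.537093 / 813.301250 = 6.020570
Modified duration = D / (1 + y/m) = 6.020570 / (1 + 0.038500) = 5.797371

Answer: Modified duration = 5.7974


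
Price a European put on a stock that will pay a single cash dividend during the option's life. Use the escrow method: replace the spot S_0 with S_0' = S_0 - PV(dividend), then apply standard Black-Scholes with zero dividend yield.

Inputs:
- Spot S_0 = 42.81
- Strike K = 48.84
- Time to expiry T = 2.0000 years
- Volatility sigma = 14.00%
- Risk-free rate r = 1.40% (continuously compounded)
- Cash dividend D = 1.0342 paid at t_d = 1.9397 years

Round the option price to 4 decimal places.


Answer: Price = 7.0678

Derivation:
PV(D) = D * exp(-r * t_d) = 1.0342 * 0.97320960 = 1.00649337
S_0' = S_0 - PV(D) = 42.8100 - 1.00649337 = 41.80350663
d1 = (ln(S_0'/K) + (r + sigma^2/2)*T) / (sigma*sqrt(T)) = -0.54532793
d2 = d1 - sigma*sqrt(T) = -0.74331783
exp(-rT) = 0.97238837
N(-d1) = 0.70723600; N(-d2) = 0.77135536
P = K * exp(-rT) * N(-d2) - S_0' * N(-d1) = 48.8400 * 0.97238837 * 0.77135536 - 41.80350663 * 0.70723600 = 7.0678


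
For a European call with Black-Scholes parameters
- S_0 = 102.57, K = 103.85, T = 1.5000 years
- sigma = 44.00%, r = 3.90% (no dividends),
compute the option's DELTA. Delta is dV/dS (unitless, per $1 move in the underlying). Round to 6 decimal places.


d1 = 0.3549866263; d2 = -0.1839011171
phi(d1) = 0.3745813466; exp(-qT) = 1.0000000000; exp(-rT) = 0.9431782404
N(d1) = 0.6387001949
Delta = exp(-qT) * N(d1) = 1.0000000000 * 0.6387001949 = 0.638700

Answer: Delta = 0.638700


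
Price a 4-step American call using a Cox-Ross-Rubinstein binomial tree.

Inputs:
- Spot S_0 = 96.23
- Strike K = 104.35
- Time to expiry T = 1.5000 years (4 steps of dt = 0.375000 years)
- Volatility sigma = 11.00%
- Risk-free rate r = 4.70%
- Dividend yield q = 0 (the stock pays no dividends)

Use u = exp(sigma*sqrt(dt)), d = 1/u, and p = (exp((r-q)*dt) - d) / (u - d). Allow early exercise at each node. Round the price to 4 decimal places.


Answer: Price = V(0,0) = 4.8081

Derivation:
dt = T/N = 0.375000
u = exp(sigma*sqrt(dt)) = 1.069682; d = 1/u = 0.934858
p = (exp((r-q)*dt) - d) / (u - d) = 0.615051
Discount per step: exp(-r*dt) = 0.982529
Stock lattice S(k, i) with i counting down-moves:
  k=0: S(0,0) = 96.2300
  k=1: S(1,0) = 102.9355; S(1,1) = 89.9614
  k=2: S(2,0) = 110.1082; S(2,1) = 96.2300; S(2,2) = 84.1011
  k=3: S(3,0) = 117.7807; S(3,1) = 102.9355; S(3,2) = 89.9614; S(3,3) = 78.6225
  k=4: S(4,0) = 125.9878; S(4,1) = 110.1082; S(4,2) = 96.2300; S(4,3) = 84.1011; S(4,4) = 73.5009
Terminal payoffs V(N, i) = max(S_T - K, 0):
  V(4,0) = 21.637794; V(4,1) = 5.758153; V(4,2) = 0.000000; V(4,3) = 0.000000; V(4,4) = 0.000000
Backward induction: V(k, i) = exp(-r*dt) * [p * V(k+1, i) + (1-p) * V(k+1, i+1)]; then take max(V_cont, immediate exercise) for American.
  V(3,0) = exp(-r*dt) * [p*21.637794 + (1-p)*5.758153] = 15.253714; exercise = 13.430658; V(3,0) = max -> 15.253714
  V(3,1) = exp(-r*dt) * [p*5.758153 + (1-p)*0.000000] = 3.479685; exercise = 0.000000; V(3,1) = max -> 3.479685
  V(3,2) = exp(-r*dt) * [p*0.000000 + (1-p)*0.000000] = 0.000000; exercise = 0.000000; V(3,2) = max -> 0.000000
  V(3,3) = exp(-r*dt) * [p*0.000000 + (1-p)*0.000000] = 0.000000; exercise = 0.000000; V(3,3) = max -> 0.000000
  V(2,0) = exp(-r*dt) * [p*15.253714 + (1-p)*3.479685] = 10.534007; exercise = 5.758153; V(2,0) = max -> 10.534007
  V(2,1) = exp(-r*dt) * [p*3.479685 + (1-p)*0.000000] = 2.102794; exercise = 0.000000; V(2,1) = max -> 2.102794
  V(2,2) = exp(-r*dt) * [p*0.000000 + (1-p)*0.000000] = 0.000000; exercise = 0.000000; V(2,2) = max -> 0.000000
  V(1,0) = exp(-r*dt) * [p*10.534007 + (1-p)*2.102794] = 7.161087; exercise = 0.000000; V(1,0) = max -> 7.161087
  V(1,1) = exp(-r*dt) * [p*2.102794 + (1-p)*0.000000] = 1.270731; exercise = 0.000000; V(1,1) = max -> 1.270731
  V(0,0) = exp(-r*dt) * [p*7.161087 + (1-p)*1.270731] = 4.808107; exercise = 0.000000; V(0,0) = max -> 4.808107


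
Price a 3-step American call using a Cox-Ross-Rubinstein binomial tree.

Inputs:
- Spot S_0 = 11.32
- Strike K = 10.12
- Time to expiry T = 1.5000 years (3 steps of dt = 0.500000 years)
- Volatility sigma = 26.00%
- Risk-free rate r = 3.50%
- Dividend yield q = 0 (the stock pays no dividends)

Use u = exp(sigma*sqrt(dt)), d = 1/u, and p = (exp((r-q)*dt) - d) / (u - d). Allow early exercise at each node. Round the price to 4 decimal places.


Answer: Price = V(0,0) = 2.3881

Derivation:
dt = T/N = 0.500000
u = exp(sigma*sqrt(dt)) = 1.201833; d = 1/u = 0.832062
p = (exp((r-q)*dt) - d) / (u - d) = 0.501910
Discount per step: exp(-r*dt) = 0.982652
Stock lattice S(k, i) with i counting down-moves:
  k=0: S(0,0) = 11.3200
  k=1: S(1,0) = 13.6047; S(1,1) = 9.4189
  k=2: S(2,0) = 16.3506; S(2,1) = 11.3200; S(2,2) = 7.8372
  k=3: S(3,0) = 19.6507; S(3,1) = 13.6047; S(3,2) = 9.4189; S(3,3) = 6.5210
Terminal payoffs V(N, i) = max(S_T - K, 0):
  V(3,0) = 9.530728; V(3,1) = 3.484748; V(3,2) = 0.000000; V(3,3) = 0.000000
Backward induction: V(k, i) = exp(-r*dt) * [p * V(k+1, i) + (1-p) * V(k+1, i+1)]; then take max(V_cont, immediate exercise) for American.
  V(2,0) = exp(-r*dt) * [p*9.530728 + (1-p)*3.484748] = 6.406192; exercise = 6.230633; V(2,0) = max -> 6.406192
  V(2,1) = exp(-r*dt) * [p*3.484748 + (1-p)*0.000000] = 1.718689; exercise = 1.200000; V(2,1) = max -> 1.718689
  V(2,2) = exp(-r*dt) * [p*0.000000 + (1-p)*0.000000] = 0.000000; exercise = 0.000000; V(2,2) = max -> 0.000000
  V(1,0) = exp(-r*dt) * [p*6.406192 + (1-p)*1.718689] = 4.000765; exercise = 3.484748; V(1,0) = max -> 4.000765
  V(1,1) = exp(-r*dt) * [p*1.718689 + (1-p)*0.000000] = 0.847663; exercise = 0.000000; V(1,1) = max -> 0.847663
  V(0,0) = exp(-r*dt) * [p*4.000765 + (1-p)*0.847663] = 2.388078; exercise = 1.200000; V(0,0) = max -> 2.388078


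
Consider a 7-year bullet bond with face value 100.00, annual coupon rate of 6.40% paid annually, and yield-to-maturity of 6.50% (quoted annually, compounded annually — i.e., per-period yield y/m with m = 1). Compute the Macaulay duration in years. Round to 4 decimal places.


Answer: Macaulay duration = 5.8526 years

Derivation:
Coupon per period c = face * coupon_rate / m = 6.400000
Periods per year m = 1; per-period yield y/m = 0.065000
Number of cashflows N = 7
Cashflows (t years, CF_t, discount factor 1/(1+y/m)^(m*t), PV):
  t = 1.0000: CF_t = 6.400000, DF = 0.938967, PV = 6.009390
  t = 2.0000: CF_t = 6.400000, DF = 0.881659, PV = 5.642619
  t = 3.0000: CF_t = 6.400000, DF = 0.827849, PV = 5.298234
  t = 4.0000: CF_t = 6.400000, DF = 0.777323, PV = 4.974868
  t = 5.0000: CF_t = 6.400000, DF = 0.729881, PV = 4.671237
  t = 6.0000: CF_t = 6.400000, DF = 0.685334, PV = 4.386138
  t = 7.0000: CF_t = 106.400000, DF = 0.643506, PV = 68.469061
Price P = sum_t PV_t = 99.451548
Macaulay numerator sum_t t * PV_t:
  t * PV_t at t = 1.0000: 6.009390
  t * PV_t at t = 2.0000: 11.285239
  t * PV_t at t = 3.0000: 15.894703
  t * PV_t at t = 4.0000: 19.899471
  t * PV_t at t = 5.0000: 23.356187
  t * PV_t at t = 6.0000: 26.316830
  t * PV_t at t = 7.0000: 479.283429
Macaulay duration D = (sum_t t * PV_t) / P = 582.045248 / 99.451548 = 5.852551


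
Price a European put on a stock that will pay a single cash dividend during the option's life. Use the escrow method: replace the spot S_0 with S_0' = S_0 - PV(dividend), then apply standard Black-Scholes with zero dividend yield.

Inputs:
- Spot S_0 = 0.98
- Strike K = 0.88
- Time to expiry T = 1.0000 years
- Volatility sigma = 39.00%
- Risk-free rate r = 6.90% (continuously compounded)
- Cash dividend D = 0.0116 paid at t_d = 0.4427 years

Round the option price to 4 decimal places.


Answer: Price = 0.0767

Derivation:
PV(D) = D * exp(-r * t_d) = 0.0116 * 0.96991552 = 0.01125102
S_0' = S_0 - PV(D) = 0.9800 - 0.01125102 = 0.96874898
d1 = (ln(S_0'/K) + (r + sigma^2/2)*T) / (sigma*sqrt(T)) = 0.61829133
d2 = d1 - sigma*sqrt(T) = 0.22829133
exp(-rT) = 0.93332668
N(-d1) = 0.26819166; N(-d2) = 0.40970988
P = K * exp(-rT) * N(-d2) - S_0' * N(-d1) = 0.8800 * 0.93332668 * 0.40970988 - 0.96874898 * 0.26819166 = 0.0767


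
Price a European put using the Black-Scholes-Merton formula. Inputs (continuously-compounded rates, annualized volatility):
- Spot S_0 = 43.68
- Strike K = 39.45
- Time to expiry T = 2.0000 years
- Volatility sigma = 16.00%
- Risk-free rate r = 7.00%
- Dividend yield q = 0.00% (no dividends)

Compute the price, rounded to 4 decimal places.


d1 = (ln(S/K) + (r - q + 0.5*sigma^2) * T) / (sigma * sqrt(T)) = 1.18200095
d2 = d1 - sigma * sqrt(T) = 0.95572678
exp(-rT) = 0.86935824; exp(-qT) = 1.00000000
P = K * exp(-rT) * N(-d2) - S_0 * exp(-qT) * N(-d1)
N(-d1) = 0.11860266; N(-d2) = 0.16960514
P = 39.4500 * 0.86935824 * 0.16960514 - 43.6800 * 1.00000000 * 0.11860266 = 0.6362

Answer: Price = 0.6362


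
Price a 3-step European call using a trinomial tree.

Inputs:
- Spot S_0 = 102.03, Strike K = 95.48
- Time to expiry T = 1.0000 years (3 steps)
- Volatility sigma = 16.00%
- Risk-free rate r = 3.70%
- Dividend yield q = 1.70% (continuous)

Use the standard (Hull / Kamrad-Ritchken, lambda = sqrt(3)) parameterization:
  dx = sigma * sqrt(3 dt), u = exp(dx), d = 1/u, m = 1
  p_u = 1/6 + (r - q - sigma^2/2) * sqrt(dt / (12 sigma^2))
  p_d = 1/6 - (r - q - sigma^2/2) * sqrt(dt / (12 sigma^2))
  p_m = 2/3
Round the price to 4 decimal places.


Answer: Price = V(0,0) = 11.3222

Derivation:
dt = T/N = 0.333333; dx = sigma*sqrt(3*dt) = 0.160000
u = exp(dx) = 1.173511; d = 1/u = 0.852144
p_u = 0.174167, p_m = 0.666667, p_d = 0.159167
Discount per step: exp(-r*dt) = 0.987742
Stock lattice S(k, j) with j the centered position index:
  k=0: S(0,+0) = 102.0300
  k=1: S(1,-1) = 86.9442; S(1,+0) = 102.0300; S(1,+1) = 119.7333
  k=2: S(2,-2) = 74.0890; S(2,-1) = 86.9442; S(2,+0) = 102.0300; S(2,+1) = 119.7333; S(2,+2) = 140.5083
  k=3: S(3,-3) = 63.1345; S(3,-2) = 74.0890; S(3,-1) = 86.9442; S(3,+0) = 102.0300; S(3,+1) = 119.7333; S(3,+2) = 140.5083; S(3,+3) = 164.8881
Terminal payoffs V(N, j) = max(S_T - K, 0):
  V(3,-3) = 0.000000; V(3,-2) = 0.000000; V(3,-1) = 0.000000; V(3,+0) = 6.550000; V(3,+1) = 24.253314; V(3,+2) = 45.028346; V(3,+3) = 69.408071
Backward induction: V(k, j) = exp(-r*dt) * [p_u * V(k+1, j+1) + p_m * V(k+1, j) + p_d * V(k+1, j-1)]
  V(2,-2) = exp(-r*dt) * [p_u*0.000000 + p_m*0.000000 + p_d*0.000000] = 0.000000
  V(2,-1) = exp(-r*dt) * [p_u*6.550000 + p_m*0.000000 + p_d*0.000000] = 1.126808
  V(2,+0) = exp(-r*dt) * [p_u*24.253314 + p_m*6.550000 + p_d*0.000000] = 8.485483
  V(2,+1) = exp(-r*dt) * [p_u*45.028346 + p_m*24.253314 + p_d*6.550000] = 24.746755
  V(2,+2) = exp(-r*dt) * [p_u*69.408071 + p_m*45.028346 + p_d*24.253314] = 45.404334
  V(1,-1) = exp(-r*dt) * [p_u*8.485483 + p_m*1.126808 + p_d*0.000000] = 2.201771
  V(1,+0) = exp(-r*dt) * [p_u*24.746755 + p_m*8.485483 + p_d*1.126808] = 10.022029
  V(1,+1) = exp(-r*dt) * [p_u*45.404334 + p_m*24.746755 + p_d*8.485483] = 25.440653
  V(0,+0) = exp(-r*dt) * [p_u*25.440653 + p_m*10.022029 + p_d*2.201771] = 11.322209


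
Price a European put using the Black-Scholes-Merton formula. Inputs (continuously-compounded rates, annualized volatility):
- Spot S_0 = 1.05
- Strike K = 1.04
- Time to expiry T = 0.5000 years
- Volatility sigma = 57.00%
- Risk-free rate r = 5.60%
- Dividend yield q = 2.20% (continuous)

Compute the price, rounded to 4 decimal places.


d1 = (ln(S/K) + (r - q + 0.5*sigma^2) * T) / (sigma * sqrt(T)) = 0.26744627
d2 = d1 - sigma * sqrt(T) = -0.13560459
exp(-rT) = 0.97238837; exp(-qT) = 0.98906028
P = K * exp(-rT) * N(-d2) - S_0 * exp(-qT) * N(-d1)
N(-d1) = 0.39456279; N(-d2) = 0.55393306
P = 1.0400 * 0.97238837 * 0.55393306 - 1.0500 * 0.98906028 * 0.39456279 = 0.1504

Answer: Price = 0.1504


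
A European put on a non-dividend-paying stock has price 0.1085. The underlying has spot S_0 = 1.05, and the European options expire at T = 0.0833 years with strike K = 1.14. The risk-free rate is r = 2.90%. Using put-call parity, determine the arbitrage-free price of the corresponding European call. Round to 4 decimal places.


Put-call parity: C - P = S_0 * exp(-qT) - K * exp(-rT).
S_0 * exp(-qT) = 1.0500 * 1.00000000 = 1.05000000
K * exp(-rT) = 1.1400 * 0.99758722 = 1.13724943
C = P + S*exp(-qT) - K*exp(-rT)
C = 0.1085 + 1.05000000 - 1.13724943 = 0.0213

Answer: Call price = 0.0213


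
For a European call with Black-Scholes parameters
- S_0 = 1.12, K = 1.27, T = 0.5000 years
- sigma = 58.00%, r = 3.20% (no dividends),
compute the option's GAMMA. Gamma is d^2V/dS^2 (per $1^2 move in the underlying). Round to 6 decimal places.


Answer: Gamma = 0.866830

Derivation:
d1 = -0.0623917257; d2 = -0.4725136588
phi(d1) = 0.3981665488; exp(-qT) = 1.0000000000; exp(-rT) = 0.9841273201
Gamma = exp(-qT) * phi(d1) / (S * sigma * sqrt(T)) = 1.0000000000 * 0.3981665488 / (1.1200 * 0.5800 * 0.7071067812) = 0.866830


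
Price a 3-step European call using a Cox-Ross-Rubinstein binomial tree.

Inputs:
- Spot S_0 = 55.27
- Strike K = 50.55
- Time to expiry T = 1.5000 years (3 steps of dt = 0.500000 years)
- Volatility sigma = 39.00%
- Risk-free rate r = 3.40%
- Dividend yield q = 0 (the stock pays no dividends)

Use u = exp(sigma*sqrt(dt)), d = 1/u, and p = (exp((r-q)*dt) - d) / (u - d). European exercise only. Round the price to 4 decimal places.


dt = T/N = 0.500000
u = exp(sigma*sqrt(dt)) = 1.317547; d = 1/u = 0.758986
p = (exp((r-q)*dt) - d) / (u - d) = 0.462186
Discount per step: exp(-r*dt) = 0.983144
Stock lattice S(k, i) with i counting down-moves:
  k=0: S(0,0) = 55.2700
  k=1: S(1,0) = 72.8208; S(1,1) = 41.9492
  k=2: S(2,0) = 95.9449; S(2,1) = 55.2700; S(2,2) = 31.8388
  k=3: S(3,0) = 126.4118; S(3,1) = 72.8208; S(3,2) = 41.9492; S(3,3) = 24.1652
Terminal payoffs V(N, i) = max(S_T - K, 0):
  V(3,0) = 75.861847; V(3,1) = 22.270821; V(3,2) = 0.000000; V(3,3) = 0.000000
Backward induction: V(k, i) = exp(-r*dt) * [p * V(k+1, i) + (1-p) * V(k+1, i+1)].
  V(2,0) = exp(-r*dt) * [p*75.861847 + (1-p)*22.270821] = 46.246938
  V(2,1) = exp(-r*dt) * [p*22.270821 + (1-p)*0.000000] = 10.119761
  V(2,2) = exp(-r*dt) * [p*0.000000 + (1-p)*0.000000] = 0.000000
  V(1,0) = exp(-r*dt) * [p*46.246938 + (1-p)*10.119761] = 26.365205
  V(1,1) = exp(-r*dt) * [p*10.119761 + (1-p)*0.000000] = 4.598374
  V(0,0) = exp(-r*dt) * [p*26.365205 + (1-p)*4.598374] = 14.411612

Answer: Price = V(0,0) = 14.4116


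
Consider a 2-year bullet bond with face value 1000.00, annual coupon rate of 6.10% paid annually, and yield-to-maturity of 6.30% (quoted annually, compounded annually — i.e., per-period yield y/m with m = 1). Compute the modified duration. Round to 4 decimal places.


Coupon per period c = face * coupon_rate / m = 61.000000
Periods per year m = 1; per-period yield y/m = 0.063000
Number of cashflows N = 2
Cashflows (t years, CF_t, discount factor 1/(1+y/m)^(m*t), PV):
  t = 1.0000: CF_t = 61.000000, DF = 0.940734, PV = 57.384760
  t = 2.0000: CF_t = 1061.000000, DF = 0.884980, PV = 938.963812
Price P = sum_t PV_t = 996.348572
First compute Macaulay numerator sum_t t * PV_t:
  t * PV_t at t = 1.0000: 57.384760
  t * PV_t at t = 2.0000: 1877.927625
Macaulay duration D = 1935.312385 / 996.348572 = 1.942405
Modified duration = D / (1 + y/m) = 1.942405 / (1 + 0.063000) = 1.827286

Answer: Modified duration = 1.8273


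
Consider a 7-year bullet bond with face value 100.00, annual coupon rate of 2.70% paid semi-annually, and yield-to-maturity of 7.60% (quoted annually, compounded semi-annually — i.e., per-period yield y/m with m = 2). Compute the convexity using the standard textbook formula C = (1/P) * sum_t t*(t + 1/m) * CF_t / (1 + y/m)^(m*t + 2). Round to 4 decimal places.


Answer: Convexity = 42.3860

Derivation:
Coupon per period c = face * coupon_rate / m = 1.350000
Periods per year m = 2; per-period yield y/m = 0.038000
Number of cashflows N = 14
Cashflows (t years, CF_t, discount factor 1/(1+y/m)^(m*t), PV):
  t = 0.5000: CF_t = 1.350000, DF = 0.963391, PV = 1.300578
  t = 1.0000: CF_t = 1.350000, DF = 0.928122, PV = 1.252965
  t = 1.5000: CF_t = 1.350000, DF = 0.894145, PV = 1.207096
  t = 2.0000: CF_t = 1.350000, DF = 0.861411, PV = 1.162905
  t = 2.5000: CF_t = 1.350000, DF = 0.829876, PV = 1.120333
  t = 3.0000: CF_t = 1.350000, DF = 0.799495, PV = 1.079319
  t = 3.5000: CF_t = 1.350000, DF = 0.770227, PV = 1.039806
  t = 4.0000: CF_t = 1.350000, DF = 0.742030, PV = 1.001740
  t = 4.5000: CF_t = 1.350000, DF = 0.714865, PV = 0.965067
  t = 5.0000: CF_t = 1.350000, DF = 0.688694, PV = 0.929737
  t = 5.5000: CF_t = 1.350000, DF = 0.663482, PV = 0.895701
  t = 6.0000: CF_t = 1.350000, DF = 0.639193, PV = 0.862910
  t = 6.5000: CF_t = 1.350000, DF = 0.615793, PV = 0.831320
  t = 7.0000: CF_t = 101.350000, DF = 0.593249, PV = 60.125791
Price P = sum_t PV_t = 73.775268
Convexity numerator sum_t t*(t + 1/m) * CF_t / (1+y/m)^(m*t + 2):
  t = 0.5000: term = 0.603548
  t = 1.0000: term = 1.744358
  t = 1.5000: term = 3.360998
  t = 2.0000: term = 5.396593
  t = 2.5000: term = 7.798545
  t = 3.0000: term = 10.518268
  t = 3.5000: term = 13.510942
  t = 4.0000: term = 16.735271
  t = 4.5000: term = 20.153264
  t = 5.0000: term = 23.730026
  t = 5.5000: term = 27.433556
  t = 6.0000: term = 31.234562
  t = 6.5000: term = 35.106284
  t = 7.0000: term = 2929.715173
Convexity = (1/P) * sum = 3127.041388 / 73.775268 = 42.386039


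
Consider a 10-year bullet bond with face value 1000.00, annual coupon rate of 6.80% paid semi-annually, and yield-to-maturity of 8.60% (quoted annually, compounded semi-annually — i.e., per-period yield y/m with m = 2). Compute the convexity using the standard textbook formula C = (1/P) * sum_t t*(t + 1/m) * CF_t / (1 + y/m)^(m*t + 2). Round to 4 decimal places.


Answer: Convexity = 61.8058

Derivation:
Coupon per period c = face * coupon_rate / m = 34.000000
Periods per year m = 2; per-period yield y/m = 0.043000
Number of cashflows N = 20
Cashflows (t years, CF_t, discount factor 1/(1+y/m)^(m*t), PV):
  t = 0.5000: CF_t = 34.000000, DF = 0.958773, PV = 32.598274
  t = 1.0000: CF_t = 34.000000, DF = 0.919245, PV = 31.254338
  t = 1.5000: CF_t = 34.000000, DF = 0.881347, PV = 29.965808
  t = 2.0000: CF_t = 34.000000, DF = 0.845012, PV = 28.730401
  t = 2.5000: CF_t = 34.000000, DF = 0.810174, PV = 27.545926
  t = 3.0000: CF_t = 34.000000, DF = 0.776773, PV = 26.410284
  t = 3.5000: CF_t = 34.000000, DF = 0.744749, PV = 25.321461
  t = 4.0000: CF_t = 34.000000, DF = 0.714045, PV = 24.277527
  t = 4.5000: CF_t = 34.000000, DF = 0.684607, PV = 23.276632
  t = 5.0000: CF_t = 34.000000, DF = 0.656382, PV = 22.317001
  t = 5.5000: CF_t = 34.000000, DF = 0.629322, PV = 21.396933
  t = 6.0000: CF_t = 34.000000, DF = 0.603376, PV = 20.514797
  t = 6.5000: CF_t = 34.000000, DF = 0.578501, PV = 19.669028
  t = 7.0000: CF_t = 34.000000, DF = 0.554651, PV = 18.858129
  t = 7.5000: CF_t = 34.000000, DF = 0.531784, PV = 18.080660
  t = 8.0000: CF_t = 34.000000, DF = 0.509860, PV = 17.335245
  t = 8.5000: CF_t = 34.000000, DF = 0.488840, PV = 16.620561
  t = 9.0000: CF_t = 34.000000, DF = 0.468687, PV = 15.935341
  t = 9.5000: CF_t = 34.000000, DF = 0.449364, PV = 15.278371
  t = 10.0000: CF_t = 1034.000000, DF = 0.430838, PV = 445.486318
Price P = sum_t PV_t = 880.873035
Convexity numerator sum_t t*(t + 1/m) * CF_t / (1+y/m)^(m*t + 2):
  t = 0.5000: term = 14.982904
  t = 1.0000: term = 43.095601
  t = 1.5000: term = 82.637778
  t = 2.0000: term = 132.051419
  t = 2.5000: term = 189.910957
  t = 3.0000: term = 254.914036
  t = 3.5000: term = 325.872849
  t = 4.0000: term = 401.706018
  t = 4.5000: term = 481.430990
  t = 5.0000: term = 564.156907
  t = 5.5000: term = 649.077937
  t = 6.0000: term = 735.467026
  t = 6.5000: term = 822.670051
  t = 7.0000: term = 910.100359
  t = 7.5000: term = 997.233649
  t = 8.0000: term = 1083.603198
  t = 8.5000: term = 1168.795396
  t = 9.0000: term = 1252.445577
  t = 9.5000: term = 1334.234129
  t = 10.0000: term = 42998.672961
Convexity = (1/P) * sum = 54443.059738 / 880.873035 = 61.805797


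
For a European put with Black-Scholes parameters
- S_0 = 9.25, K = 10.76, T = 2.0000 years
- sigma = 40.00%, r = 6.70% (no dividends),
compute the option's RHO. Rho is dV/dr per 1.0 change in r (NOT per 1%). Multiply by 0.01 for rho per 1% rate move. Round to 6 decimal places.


d1 = 0.2524159020; d2 = -0.3132695229
phi(d1) = 0.3864335215; exp(-qT) = 1.0000000000; exp(-rT) = 0.8745900646
N(-d2) = 0.6229620486
Rho = -K*T*exp(-rT)*N(-d2) = -10.7600 * 2.0000 * 0.8745900646 * 0.6229620486 = -11.724880

Answer: Rho = -11.724880


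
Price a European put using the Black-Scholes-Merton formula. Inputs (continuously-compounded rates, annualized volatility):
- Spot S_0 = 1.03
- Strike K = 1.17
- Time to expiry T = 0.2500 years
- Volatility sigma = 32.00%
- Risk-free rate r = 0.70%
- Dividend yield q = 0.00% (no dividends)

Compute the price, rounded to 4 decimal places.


Answer: Price = 0.1595

Derivation:
d1 = (ln(S/K) + (r - q + 0.5*sigma^2) * T) / (sigma * sqrt(T)) = -0.70559342
d2 = d1 - sigma * sqrt(T) = -0.86559342
exp(-rT) = 0.99825153; exp(-qT) = 1.00000000
P = K * exp(-rT) * N(-d2) - S_0 * exp(-qT) * N(-d1)
N(-d1) = 0.75977949; N(-d2) = 0.80664342
P = 1.1700 * 0.99825153 * 0.80664342 - 1.0300 * 1.00000000 * 0.75977949 = 0.1595


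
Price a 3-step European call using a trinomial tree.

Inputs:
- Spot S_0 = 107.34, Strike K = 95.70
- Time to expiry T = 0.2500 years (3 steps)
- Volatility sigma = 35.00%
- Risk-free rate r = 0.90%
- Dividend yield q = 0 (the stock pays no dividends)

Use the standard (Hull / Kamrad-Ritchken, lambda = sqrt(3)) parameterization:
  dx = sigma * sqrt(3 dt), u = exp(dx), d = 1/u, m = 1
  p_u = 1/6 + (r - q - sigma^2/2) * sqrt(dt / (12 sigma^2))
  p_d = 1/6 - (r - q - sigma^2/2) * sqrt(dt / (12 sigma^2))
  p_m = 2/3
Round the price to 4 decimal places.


dt = T/N = 0.083333; dx = sigma*sqrt(3*dt) = 0.175000
u = exp(dx) = 1.191246; d = 1/u = 0.839457
p_u = 0.154226, p_m = 0.666667, p_d = 0.179107
Discount per step: exp(-r*dt) = 0.999250
Stock lattice S(k, j) with j the centered position index:
  k=0: S(0,+0) = 107.3400
  k=1: S(1,-1) = 90.1073; S(1,+0) = 107.3400; S(1,+1) = 127.8684
  k=2: S(2,-2) = 75.6412; S(2,-1) = 90.1073; S(2,+0) = 107.3400; S(2,+1) = 127.8684; S(2,+2) = 152.3227
  k=3: S(3,-3) = 63.4976; S(3,-2) = 75.6412; S(3,-1) = 90.1073; S(3,+0) = 107.3400; S(3,+1) = 127.8684; S(3,+2) = 152.3227; S(3,+3) = 181.4539
Terminal payoffs V(N, j) = max(S_T - K, 0):
  V(3,-3) = 0.000000; V(3,-2) = 0.000000; V(3,-1) = 0.000000; V(3,+0) = 11.640000; V(3,+1) = 32.168369; V(3,+2) = 56.622711; V(3,+3) = 85.753853
Backward induction: V(k, j) = exp(-r*dt) * [p_u * V(k+1, j+1) + p_m * V(k+1, j) + p_d * V(k+1, j-1)]
  V(2,-2) = exp(-r*dt) * [p_u*0.000000 + p_m*0.000000 + p_d*0.000000] = 0.000000
  V(2,-1) = exp(-r*dt) * [p_u*11.640000 + p_m*0.000000 + p_d*0.000000] = 1.793847
  V(2,+0) = exp(-r*dt) * [p_u*32.168369 + p_m*11.640000 + p_d*0.000000] = 12.711668
  V(2,+1) = exp(-r*dt) * [p_u*56.622711 + p_m*32.168369 + p_d*11.640000] = 32.238903
  V(2,+2) = exp(-r*dt) * [p_u*85.753853 + p_m*56.622711 + p_d*32.168369] = 56.693013
  V(1,-1) = exp(-r*dt) * [p_u*12.711668 + p_m*1.793847 + p_d*0.000000] = 3.154004
  V(1,+0) = exp(-r*dt) * [p_u*32.238903 + p_m*12.711668 + p_d*1.793847] = 13.757497
  V(1,+1) = exp(-r*dt) * [p_u*56.693013 + p_m*32.238903 + p_d*12.711668] = 32.488524
  V(0,+0) = exp(-r*dt) * [p_u*32.488524 + p_m*13.757497 + p_d*3.154004] = 14.736094

Answer: Price = V(0,0) = 14.7361


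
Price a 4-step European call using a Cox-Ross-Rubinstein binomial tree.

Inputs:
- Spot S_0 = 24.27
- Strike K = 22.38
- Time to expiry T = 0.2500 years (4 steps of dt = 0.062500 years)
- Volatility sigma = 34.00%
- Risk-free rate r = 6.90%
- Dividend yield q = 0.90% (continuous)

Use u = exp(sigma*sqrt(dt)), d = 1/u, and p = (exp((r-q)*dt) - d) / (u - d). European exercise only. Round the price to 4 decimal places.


dt = T/N = 0.062500
u = exp(sigma*sqrt(dt)) = 1.088717; d = 1/u = 0.918512
p = (exp((r-q)*dt) - d) / (u - d) = 0.500836
Discount per step: exp(-r*dt) = 0.995697
Stock lattice S(k, i) with i counting down-moves:
  k=0: S(0,0) = 24.2700
  k=1: S(1,0) = 26.4232; S(1,1) = 22.2923
  k=2: S(2,0) = 28.7673; S(2,1) = 24.2700; S(2,2) = 20.4757
  k=3: S(3,0) = 31.3195; S(3,1) = 26.4232; S(3,2) = 22.2923; S(3,3) = 18.8072
  k=4: S(4,0) = 34.0981; S(4,1) = 28.7673; S(4,2) = 24.2700; S(4,3) = 20.4757; S(4,4) = 17.2747
Terminal payoffs V(N, i) = max(S_T - K, 0):
  V(4,0) = 11.718078; V(4,1) = 6.387349; V(4,2) = 1.890000; V(4,3) = 0.000000; V(4,4) = 0.000000
Backward induction: V(k, i) = exp(-r*dt) * [p * V(k+1, i) + (1-p) * V(k+1, i+1)].
  V(3,0) = exp(-r*dt) * [p*11.718078 + (1-p)*6.387349] = 9.018197
  V(3,1) = exp(-r*dt) * [p*6.387349 + (1-p)*1.890000] = 4.124610
  V(3,2) = exp(-r*dt) * [p*1.890000 + (1-p)*0.000000] = 0.942508
  V(3,3) = exp(-r*dt) * [p*0.000000 + (1-p)*0.000000] = 0.000000
  V(2,0) = exp(-r*dt) * [p*9.018197 + (1-p)*4.124610] = 6.547201
  V(2,1) = exp(-r*dt) * [p*4.124610 + (1-p)*0.942508] = 2.525307
  V(2,2) = exp(-r*dt) * [p*0.942508 + (1-p)*0.000000] = 0.470011
  V(1,0) = exp(-r*dt) * [p*6.547201 + (1-p)*2.525307] = 4.520083
  V(1,1) = exp(-r*dt) * [p*2.525307 + (1-p)*0.470011] = 1.492926
  V(0,0) = exp(-r*dt) * [p*4.520083 + (1-p)*1.492926] = 2.996088

Answer: Price = V(0,0) = 2.9961


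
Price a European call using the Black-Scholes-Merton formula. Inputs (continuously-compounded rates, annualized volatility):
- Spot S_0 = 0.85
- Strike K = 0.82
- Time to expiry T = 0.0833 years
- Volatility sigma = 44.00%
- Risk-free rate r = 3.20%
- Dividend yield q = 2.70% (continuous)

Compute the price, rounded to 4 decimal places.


Answer: Price = 0.0590

Derivation:
d1 = (ln(S/K) + (r - q + 0.5*sigma^2) * T) / (sigma * sqrt(T)) = 0.34972337
d2 = d1 - sigma * sqrt(T) = 0.22273172
exp(-rT) = 0.99733795; exp(-qT) = 0.99775343
C = S_0 * exp(-qT) * N(d1) - K * exp(-rT) * N(d2)
N(d1) = 0.63672684; N(d2) = 0.58812784
C = 0.8500 * 0.99775343 * 0.63672684 - 0.8200 * 0.99733795 * 0.58812784 = 0.0590


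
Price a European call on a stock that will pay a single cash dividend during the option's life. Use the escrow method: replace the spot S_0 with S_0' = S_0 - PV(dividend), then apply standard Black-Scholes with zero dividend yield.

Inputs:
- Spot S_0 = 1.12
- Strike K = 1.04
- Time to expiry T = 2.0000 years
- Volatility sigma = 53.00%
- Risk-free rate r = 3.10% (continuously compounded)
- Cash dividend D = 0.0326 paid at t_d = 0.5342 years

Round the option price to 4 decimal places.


Answer: Price = 0.3599

Derivation:
PV(D) = D * exp(-r * t_d) = 0.0326 * 0.98357617 = 0.03206458
S_0' = S_0 - PV(D) = 1.1200 - 0.03206458 = 1.08793542
d1 = (ln(S_0'/K) + (r + sigma^2/2)*T) / (sigma*sqrt(T)) = 0.51760360
d2 = d1 - sigma*sqrt(T) = -0.23192959
exp(-rT) = 0.93988289
N(d1) = 0.69763256; N(d2) = 0.40829635
C = S_0' * N(d1) - K * exp(-rT) * N(d2) = 1.08793542 * 0.69763256 - 1.0400 * 0.93988289 * 0.40829635 = 0.3599


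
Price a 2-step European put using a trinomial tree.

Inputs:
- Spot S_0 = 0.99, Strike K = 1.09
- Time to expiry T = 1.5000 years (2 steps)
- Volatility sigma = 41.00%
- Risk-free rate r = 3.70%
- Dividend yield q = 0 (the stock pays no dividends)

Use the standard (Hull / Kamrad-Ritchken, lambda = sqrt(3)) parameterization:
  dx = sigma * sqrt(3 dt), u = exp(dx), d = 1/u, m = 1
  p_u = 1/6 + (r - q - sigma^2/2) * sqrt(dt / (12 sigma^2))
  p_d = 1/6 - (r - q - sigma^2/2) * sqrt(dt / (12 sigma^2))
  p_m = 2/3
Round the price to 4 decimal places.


Answer: Price = V(0,0) = 0.2128

Derivation:
dt = T/N = 0.750000; dx = sigma*sqrt(3*dt) = 0.615000
u = exp(dx) = 1.849657; d = 1/u = 0.540641
p_u = 0.137978, p_m = 0.666667, p_d = 0.195356
Discount per step: exp(-r*dt) = 0.972631
Stock lattice S(k, j) with j the centered position index:
  k=0: S(0,+0) = 0.9900
  k=1: S(1,-1) = 0.5352; S(1,+0) = 0.9900; S(1,+1) = 1.8312
  k=2: S(2,-2) = 0.2894; S(2,-1) = 0.5352; S(2,+0) = 0.9900; S(2,+1) = 1.8312; S(2,+2) = 3.3870
Terminal payoffs V(N, j) = max(K - S_T, 0):
  V(2,-2) = 0.800630; V(2,-1) = 0.554766; V(2,+0) = 0.100000; V(2,+1) = 0.000000; V(2,+2) = 0.000000
Backward induction: V(k, j) = exp(-r*dt) * [p_u * V(k+1, j+1) + p_m * V(k+1, j) + p_d * V(k+1, j-1)]
  V(1,-1) = exp(-r*dt) * [p_u*0.100000 + p_m*0.554766 + p_d*0.800630] = 0.525269
  V(1,+0) = exp(-r*dt) * [p_u*0.000000 + p_m*0.100000 + p_d*0.554766] = 0.170253
  V(1,+1) = exp(-r*dt) * [p_u*0.000000 + p_m*0.000000 + p_d*0.100000] = 0.019001
  V(0,+0) = exp(-r*dt) * [p_u*0.019001 + p_m*0.170253 + p_d*0.525269] = 0.212751
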